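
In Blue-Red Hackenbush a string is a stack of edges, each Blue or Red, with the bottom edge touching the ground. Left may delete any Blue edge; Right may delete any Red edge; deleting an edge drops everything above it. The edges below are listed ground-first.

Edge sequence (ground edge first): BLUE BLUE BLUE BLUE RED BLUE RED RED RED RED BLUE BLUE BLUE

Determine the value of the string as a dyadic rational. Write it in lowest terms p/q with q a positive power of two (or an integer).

1807/512

edge 1 of 13 (BLUE): { 0 | — } → 1
edge 2 of 13 (BLUE): { 0,1 | — } → 2
edge 3 of 13 (BLUE): { 0,1,2 | — } → 3
edge 4 of 13 (BLUE): { 0,1,2,3 | — } → 4
edge 5 of 13 (RED): { 0,1,2,3 | 4 } → 7/2
edge 6 of 13 (BLUE): { 0,1,2,3,7/2 | 4 } → 15/4
edge 7 of 13 (RED): { 0,1,2,3,7/2 | 15/4,4 } → 29/8
edge 8 of 13 (RED): { 0,1,2,3,7/2 | 29/8,15/4,4 } → 57/16
edge 9 of 13 (RED): { 0,1,2,3,7/2 | 57/16,29/8,15/4,4 } → 113/32
edge 10 of 13 (RED): { 0,1,2,3,7/2 | 113/32,57/16,29/8,15/4,4 } → 225/64
edge 11 of 13 (BLUE): { 0,1,2,3,7/2,225/64 | 113/32,57/16,29/8,15/4,4 } → 451/128
edge 12 of 13 (BLUE): { 0,1,2,3,7/2,225/64,451/128 | 113/32,57/16,29/8,15/4,4 } → 903/256
edge 13 of 13 (BLUE): { 0,1,2,3,7/2,225/64,451/128,903/256 | 113/32,57/16,29/8,15/4,4 } → 1807/512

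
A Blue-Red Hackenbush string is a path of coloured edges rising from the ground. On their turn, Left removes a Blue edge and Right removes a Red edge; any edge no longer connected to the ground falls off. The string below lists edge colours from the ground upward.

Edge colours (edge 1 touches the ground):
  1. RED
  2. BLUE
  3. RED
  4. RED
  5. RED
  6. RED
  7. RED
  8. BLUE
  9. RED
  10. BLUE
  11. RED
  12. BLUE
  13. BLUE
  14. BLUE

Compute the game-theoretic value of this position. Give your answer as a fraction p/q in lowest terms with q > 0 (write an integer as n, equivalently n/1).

step 1: add RED to get R; options L={ — } R={ 0 } -> -1
step 2: add BLUE to get RB; options L={ -1 } R={ 0 } -> -1/2
step 3: add RED to get RBR; options L={ -1 } R={ -1/2; 0 } -> -3/4
step 4: add RED to get RBRR; options L={ -1 } R={ -3/4; -1/2; 0 } -> -7/8
step 5: add RED to get RBRRR; options L={ -1 } R={ -7/8; -3/4; -1/2; 0 } -> -15/16
step 6: add RED to get RBRRRR; options L={ -1 } R={ -15/16; -7/8; -3/4; -1/2; 0 } -> -31/32
step 7: add RED to get RBRRRRR; options L={ -1 } R={ -31/32; -15/16; -7/8; -3/4; -1/2; 0 } -> -63/64
step 8: add BLUE to get RBRRRRRB; options L={ -1; -63/64 } R={ -31/32; -15/16; -7/8; -3/4; -1/2; 0 } -> -125/128
step 9: add RED to get RBRRRRRBR; options L={ -1; -63/64 } R={ -125/128; -31/32; -15/16; -7/8; -3/4; -1/2; 0 } -> -251/256
step 10: add BLUE to get RBRRRRRBRB; options L={ -1; -63/64; -251/256 } R={ -125/128; -31/32; -15/16; -7/8; -3/4; -1/2; 0 } -> -501/512
step 11: add RED to get RBRRRRRBRBR; options L={ -1; -63/64; -251/256 } R={ -501/512; -125/128; -31/32; -15/16; -7/8; -3/4; -1/2; 0 } -> -1003/1024
step 12: add BLUE to get RBRRRRRBRBRB; options L={ -1; -63/64; -251/256; -1003/1024 } R={ -501/512; -125/128; -31/32; -15/16; -7/8; -3/4; -1/2; 0 } -> -2005/2048
step 13: add BLUE to get RBRRRRRBRBRBB; options L={ -1; -63/64; -251/256; -1003/1024; -2005/2048 } R={ -501/512; -125/128; -31/32; -15/16; -7/8; -3/4; -1/2; 0 } -> -4009/4096
step 14: add BLUE to get RBRRRRRBRBRBBB; options L={ -1; -63/64; -251/256; -1003/1024; -2005/2048; -4009/4096 } R={ -501/512; -125/128; -31/32; -15/16; -7/8; -3/4; -1/2; 0 } -> -8017/8192

-8017/8192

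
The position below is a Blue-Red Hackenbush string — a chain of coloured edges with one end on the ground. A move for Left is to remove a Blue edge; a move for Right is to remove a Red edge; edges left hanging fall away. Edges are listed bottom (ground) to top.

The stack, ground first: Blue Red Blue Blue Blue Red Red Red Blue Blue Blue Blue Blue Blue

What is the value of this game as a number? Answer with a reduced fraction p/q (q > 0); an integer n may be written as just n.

7295/8192

v(B) = { 0 | (no moves) } → 1
v(BR) = { 0 | 1 } → 1/2
v(BRB) = { 0,1/2 | 1 } → 3/4
v(BRBB) = { 0,1/2,3/4 | 1 } → 7/8
v(BRBBB) = { 0,1/2,3/4,7/8 | 1 } → 15/16
v(BRBBBR) = { 0,1/2,3/4,7/8 | 15/16,1 } → 29/32
v(BRBBBRR) = { 0,1/2,3/4,7/8 | 29/32,15/16,1 } → 57/64
v(BRBBBRRR) = { 0,1/2,3/4,7/8 | 57/64,29/32,15/16,1 } → 113/128
v(BRBBBRRRB) = { 0,1/2,3/4,7/8,113/128 | 57/64,29/32,15/16,1 } → 227/256
v(BRBBBRRRBB) = { 0,1/2,3/4,7/8,113/128,227/256 | 57/64,29/32,15/16,1 } → 455/512
v(BRBBBRRRBBB) = { 0,1/2,3/4,7/8,113/128,227/256,455/512 | 57/64,29/32,15/16,1 } → 911/1024
v(BRBBBRRRBBBB) = { 0,1/2,3/4,7/8,113/128,227/256,455/512,911/1024 | 57/64,29/32,15/16,1 } → 1823/2048
v(BRBBBRRRBBBBB) = { 0,1/2,3/4,7/8,113/128,227/256,455/512,911/1024,1823/2048 | 57/64,29/32,15/16,1 } → 3647/4096
v(BRBBBRRRBBBBBB) = { 0,1/2,3/4,7/8,113/128,227/256,455/512,911/1024,1823/2048,3647/4096 | 57/64,29/32,15/16,1 } → 7295/8192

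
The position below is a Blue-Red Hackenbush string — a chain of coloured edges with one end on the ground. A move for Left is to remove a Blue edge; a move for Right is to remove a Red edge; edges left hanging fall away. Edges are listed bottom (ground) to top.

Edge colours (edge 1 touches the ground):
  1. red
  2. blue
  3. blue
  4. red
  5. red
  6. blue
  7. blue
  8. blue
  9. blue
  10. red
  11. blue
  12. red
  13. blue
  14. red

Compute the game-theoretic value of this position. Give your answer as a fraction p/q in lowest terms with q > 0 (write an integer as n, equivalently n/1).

step 1: add red to get r; options L={ none } R={ 0 } -> -1
step 2: add blue to get rb; options L={ -1 } R={ 0 } -> -1/2
step 3: add blue to get rbb; options L={ -1,-1/2 } R={ 0 } -> -1/4
step 4: add red to get rbbr; options L={ -1,-1/2 } R={ -1/4,0 } -> -3/8
step 5: add red to get rbbrr; options L={ -1,-1/2 } R={ -3/8,-1/4,0 } -> -7/16
step 6: add blue to get rbbrrb; options L={ -1,-1/2,-7/16 } R={ -3/8,-1/4,0 } -> -13/32
step 7: add blue to get rbbrrbb; options L={ -1,-1/2,-7/16,-13/32 } R={ -3/8,-1/4,0 } -> -25/64
step 8: add blue to get rbbrrbbb; options L={ -1,-1/2,-7/16,-13/32,-25/64 } R={ -3/8,-1/4,0 } -> -49/128
step 9: add blue to get rbbrrbbbb; options L={ -1,-1/2,-7/16,-13/32,-25/64,-49/128 } R={ -3/8,-1/4,0 } -> -97/256
step 10: add red to get rbbrrbbbbr; options L={ -1,-1/2,-7/16,-13/32,-25/64,-49/128 } R={ -97/256,-3/8,-1/4,0 } -> -195/512
step 11: add blue to get rbbrrbbbbrb; options L={ -1,-1/2,-7/16,-13/32,-25/64,-49/128,-195/512 } R={ -97/256,-3/8,-1/4,0 } -> -389/1024
step 12: add red to get rbbrrbbbbrbr; options L={ -1,-1/2,-7/16,-13/32,-25/64,-49/128,-195/512 } R={ -389/1024,-97/256,-3/8,-1/4,0 } -> -779/2048
step 13: add blue to get rbbrrbbbbrbrb; options L={ -1,-1/2,-7/16,-13/32,-25/64,-49/128,-195/512,-779/2048 } R={ -389/1024,-97/256,-3/8,-1/4,0 } -> -1557/4096
step 14: add red to get rbbrrbbbbrbrbr; options L={ -1,-1/2,-7/16,-13/32,-25/64,-49/128,-195/512,-779/2048 } R={ -1557/4096,-389/1024,-97/256,-3/8,-1/4,0 } -> -3115/8192

-3115/8192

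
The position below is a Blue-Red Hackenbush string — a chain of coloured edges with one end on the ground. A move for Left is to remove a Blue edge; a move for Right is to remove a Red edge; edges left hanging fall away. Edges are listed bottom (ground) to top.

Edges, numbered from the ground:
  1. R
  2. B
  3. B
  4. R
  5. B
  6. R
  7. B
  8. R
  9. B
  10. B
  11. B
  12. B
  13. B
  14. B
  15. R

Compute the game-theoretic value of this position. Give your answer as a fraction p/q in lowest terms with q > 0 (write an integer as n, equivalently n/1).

-5379/16384

Prefix values for R B B R B R B R B B B B B B R via {L|R} + simplicity:
R: Left { · }, Right { 0 } → simplest -1
RB: Left { -1 }, Right { 0 } → simplest -1/2
RBB: Left { -1,-1/2 }, Right { 0 } → simplest -1/4
RBBR: Left { -1,-1/2 }, Right { -1/4,0 } → simplest -3/8
RBBRB: Left { -1,-1/2,-3/8 }, Right { -1/4,0 } → simplest -5/16
RBBRBR: Left { -1,-1/2,-3/8 }, Right { -5/16,-1/4,0 } → simplest -11/32
RBBRBRB: Left { -1,-1/2,-3/8,-11/32 }, Right { -5/16,-1/4,0 } → simplest -21/64
RBBRBRBR: Left { -1,-1/2,-3/8,-11/32 }, Right { -21/64,-5/16,-1/4,0 } → simplest -43/128
RBBRBRBRB: Left { -1,-1/2,-3/8,-11/32,-43/128 }, Right { -21/64,-5/16,-1/4,0 } → simplest -85/256
RBBRBRBRBB: Left { -1,-1/2,-3/8,-11/32,-43/128,-85/256 }, Right { -21/64,-5/16,-1/4,0 } → simplest -169/512
RBBRBRBRBBB: Left { -1,-1/2,-3/8,-11/32,-43/128,-85/256,-169/512 }, Right { -21/64,-5/16,-1/4,0 } → simplest -337/1024
RBBRBRBRBBBB: Left { -1,-1/2,-3/8,-11/32,-43/128,-85/256,-169/512,-337/1024 }, Right { -21/64,-5/16,-1/4,0 } → simplest -673/2048
RBBRBRBRBBBBB: Left { -1,-1/2,-3/8,-11/32,-43/128,-85/256,-169/512,-337/1024,-673/2048 }, Right { -21/64,-5/16,-1/4,0 } → simplest -1345/4096
RBBRBRBRBBBBBB: Left { -1,-1/2,-3/8,-11/32,-43/128,-85/256,-169/512,-337/1024,-673/2048,-1345/4096 }, Right { -21/64,-5/16,-1/4,0 } → simplest -2689/8192
RBBRBRBRBBBBBBR: Left { -1,-1/2,-3/8,-11/32,-43/128,-85/256,-169/512,-337/1024,-673/2048,-1345/4096 }, Right { -2689/8192,-21/64,-5/16,-1/4,0 } → simplest -5379/16384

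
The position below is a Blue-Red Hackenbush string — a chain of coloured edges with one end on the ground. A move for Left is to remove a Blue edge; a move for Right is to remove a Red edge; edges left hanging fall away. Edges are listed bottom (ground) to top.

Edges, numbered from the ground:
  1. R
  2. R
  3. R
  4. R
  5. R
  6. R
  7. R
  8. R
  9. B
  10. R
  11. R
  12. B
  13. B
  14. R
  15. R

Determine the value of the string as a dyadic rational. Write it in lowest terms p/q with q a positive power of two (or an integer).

-999/128

step 1: add R to get R; options L={  } R={ 0 } -> -1
step 2: add R to get RR; options L={  } R={ -1,0 } -> -2
step 3: add R to get RRR; options L={  } R={ -2,-1,0 } -> -3
step 4: add R to get RRRR; options L={  } R={ -3,-2,-1,0 } -> -4
step 5: add R to get RRRRR; options L={  } R={ -4,-3,-2,-1,0 } -> -5
step 6: add R to get RRRRRR; options L={  } R={ -5,-4,-3,-2,-1,0 } -> -6
step 7: add R to get RRRRRRR; options L={  } R={ -6,-5,-4,-3,-2,-1,0 } -> -7
step 8: add R to get RRRRRRRR; options L={  } R={ -7,-6,-5,-4,-3,-2,-1,0 } -> -8
step 9: add B to get RRRRRRRRB; options L={ -8 } R={ -7,-6,-5,-4,-3,-2,-1,0 } -> -15/2
step 10: add R to get RRRRRRRRBR; options L={ -8 } R={ -15/2,-7,-6,-5,-4,-3,-2,-1,0 } -> -31/4
step 11: add R to get RRRRRRRRBRR; options L={ -8 } R={ -31/4,-15/2,-7,-6,-5,-4,-3,-2,-1,0 } -> -63/8
step 12: add B to get RRRRRRRRBRRB; options L={ -8,-63/8 } R={ -31/4,-15/2,-7,-6,-5,-4,-3,-2,-1,0 } -> -125/16
step 13: add B to get RRRRRRRRBRRBB; options L={ -8,-63/8,-125/16 } R={ -31/4,-15/2,-7,-6,-5,-4,-3,-2,-1,0 } -> -249/32
step 14: add R to get RRRRRRRRBRRBBR; options L={ -8,-63/8,-125/16 } R={ -249/32,-31/4,-15/2,-7,-6,-5,-4,-3,-2,-1,0 } -> -499/64
step 15: add R to get RRRRRRRRBRRBBRR; options L={ -8,-63/8,-125/16 } R={ -499/64,-249/32,-31/4,-15/2,-7,-6,-5,-4,-3,-2,-1,0 } -> -999/128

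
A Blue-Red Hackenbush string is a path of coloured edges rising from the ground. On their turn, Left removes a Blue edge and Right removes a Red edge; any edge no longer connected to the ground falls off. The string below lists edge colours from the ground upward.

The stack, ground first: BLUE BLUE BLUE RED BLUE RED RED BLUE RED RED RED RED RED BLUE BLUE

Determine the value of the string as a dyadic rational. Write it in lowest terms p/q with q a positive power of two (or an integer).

Prefix values for BLUE BLUE BLUE RED BLUE RED RED BLUE RED RED RED RED RED BLUE BLUE via {L|R} + simplicity:
edge 1 of 15 (BLUE): { 0 | (no moves) } = 1
edge 2 of 15 (BLUE): { 0; 1 | (no moves) } = 2
edge 3 of 15 (BLUE): { 0; 1; 2 | (no moves) } = 3
edge 4 of 15 (RED): { 0; 1; 2 | 3 } = 5/2
edge 5 of 15 (BLUE): { 0; 1; 2; 5/2 | 3 } = 11/4
edge 6 of 15 (RED): { 0; 1; 2; 5/2 | 11/4; 3 } = 21/8
edge 7 of 15 (RED): { 0; 1; 2; 5/2 | 21/8; 11/4; 3 } = 41/16
edge 8 of 15 (BLUE): { 0; 1; 2; 5/2; 41/16 | 21/8; 11/4; 3 } = 83/32
edge 9 of 15 (RED): { 0; 1; 2; 5/2; 41/16 | 83/32; 21/8; 11/4; 3 } = 165/64
edge 10 of 15 (RED): { 0; 1; 2; 5/2; 41/16 | 165/64; 83/32; 21/8; 11/4; 3 } = 329/128
edge 11 of 15 (RED): { 0; 1; 2; 5/2; 41/16 | 329/128; 165/64; 83/32; 21/8; 11/4; 3 } = 657/256
edge 12 of 15 (RED): { 0; 1; 2; 5/2; 41/16 | 657/256; 329/128; 165/64; 83/32; 21/8; 11/4; 3 } = 1313/512
edge 13 of 15 (RED): { 0; 1; 2; 5/2; 41/16 | 1313/512; 657/256; 329/128; 165/64; 83/32; 21/8; 11/4; 3 } = 2625/1024
edge 14 of 15 (BLUE): { 0; 1; 2; 5/2; 41/16; 2625/1024 | 1313/512; 657/256; 329/128; 165/64; 83/32; 21/8; 11/4; 3 } = 5251/2048
edge 15 of 15 (BLUE): { 0; 1; 2; 5/2; 41/16; 2625/1024; 5251/2048 | 1313/512; 657/256; 329/128; 165/64; 83/32; 21/8; 11/4; 3 } = 10503/4096

10503/4096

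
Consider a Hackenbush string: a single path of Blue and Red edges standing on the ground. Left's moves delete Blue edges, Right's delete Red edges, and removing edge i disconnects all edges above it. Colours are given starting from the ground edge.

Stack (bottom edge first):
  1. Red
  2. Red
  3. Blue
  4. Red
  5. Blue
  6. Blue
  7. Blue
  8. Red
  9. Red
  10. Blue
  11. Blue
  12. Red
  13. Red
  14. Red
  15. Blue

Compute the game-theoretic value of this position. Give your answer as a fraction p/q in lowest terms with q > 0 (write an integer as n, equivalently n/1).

-12701/8192

val(R) = { none | 0 } => -1
val(RR) = { none | -1,0 } => -2
val(RRB) = { -2 | -1,0 } => -3/2
val(RRBR) = { -2 | -3/2,-1,0 } => -7/4
val(RRBRB) = { -2,-7/4 | -3/2,-1,0 } => -13/8
val(RRBRBB) = { -2,-7/4,-13/8 | -3/2,-1,0 } => -25/16
val(RRBRBBB) = { -2,-7/4,-13/8,-25/16 | -3/2,-1,0 } => -49/32
val(RRBRBBBR) = { -2,-7/4,-13/8,-25/16 | -49/32,-3/2,-1,0 } => -99/64
val(RRBRBBBRR) = { -2,-7/4,-13/8,-25/16 | -99/64,-49/32,-3/2,-1,0 } => -199/128
val(RRBRBBBRRB) = { -2,-7/4,-13/8,-25/16,-199/128 | -99/64,-49/32,-3/2,-1,0 } => -397/256
val(RRBRBBBRRBB) = { -2,-7/4,-13/8,-25/16,-199/128,-397/256 | -99/64,-49/32,-3/2,-1,0 } => -793/512
val(RRBRBBBRRBBR) = { -2,-7/4,-13/8,-25/16,-199/128,-397/256 | -793/512,-99/64,-49/32,-3/2,-1,0 } => -1587/1024
val(RRBRBBBRRBBRR) = { -2,-7/4,-13/8,-25/16,-199/128,-397/256 | -1587/1024,-793/512,-99/64,-49/32,-3/2,-1,0 } => -3175/2048
val(RRBRBBBRRBBRRR) = { -2,-7/4,-13/8,-25/16,-199/128,-397/256 | -3175/2048,-1587/1024,-793/512,-99/64,-49/32,-3/2,-1,0 } => -6351/4096
val(RRBRBBBRRBBRRRB) = { -2,-7/4,-13/8,-25/16,-199/128,-397/256,-6351/4096 | -3175/2048,-1587/1024,-793/512,-99/64,-49/32,-3/2,-1,0 } => -12701/8192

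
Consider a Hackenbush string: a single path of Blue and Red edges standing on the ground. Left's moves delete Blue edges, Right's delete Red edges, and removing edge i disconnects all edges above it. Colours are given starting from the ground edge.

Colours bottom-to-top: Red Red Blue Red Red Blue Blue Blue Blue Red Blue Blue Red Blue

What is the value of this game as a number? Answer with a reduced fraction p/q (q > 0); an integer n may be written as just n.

R: Left { — }, Right { 0 } so simplest -1
RR: Left { — }, Right { -1; 0 } so simplest -2
RRB: Left { -2 }, Right { -1; 0 } so simplest -3/2
RRBR: Left { -2 }, Right { -3/2; -1; 0 } so simplest -7/4
RRBRR: Left { -2 }, Right { -7/4; -3/2; -1; 0 } so simplest -15/8
RRBRRB: Left { -2; -15/8 }, Right { -7/4; -3/2; -1; 0 } so simplest -29/16
RRBRRBB: Left { -2; -15/8; -29/16 }, Right { -7/4; -3/2; -1; 0 } so simplest -57/32
RRBRRBBB: Left { -2; -15/8; -29/16; -57/32 }, Right { -7/4; -3/2; -1; 0 } so simplest -113/64
RRBRRBBBB: Left { -2; -15/8; -29/16; -57/32; -113/64 }, Right { -7/4; -3/2; -1; 0 } so simplest -225/128
RRBRRBBBBR: Left { -2; -15/8; -29/16; -57/32; -113/64 }, Right { -225/128; -7/4; -3/2; -1; 0 } so simplest -451/256
RRBRRBBBBRB: Left { -2; -15/8; -29/16; -57/32; -113/64; -451/256 }, Right { -225/128; -7/4; -3/2; -1; 0 } so simplest -901/512
RRBRRBBBBRBB: Left { -2; -15/8; -29/16; -57/32; -113/64; -451/256; -901/512 }, Right { -225/128; -7/4; -3/2; -1; 0 } so simplest -1801/1024
RRBRRBBBBRBBR: Left { -2; -15/8; -29/16; -57/32; -113/64; -451/256; -901/512 }, Right { -1801/1024; -225/128; -7/4; -3/2; -1; 0 } so simplest -3603/2048
RRBRRBBBBRBBRB: Left { -2; -15/8; -29/16; -57/32; -113/64; -451/256; -901/512; -3603/2048 }, Right { -1801/1024; -225/128; -7/4; -3/2; -1; 0 } so simplest -7205/4096

-7205/4096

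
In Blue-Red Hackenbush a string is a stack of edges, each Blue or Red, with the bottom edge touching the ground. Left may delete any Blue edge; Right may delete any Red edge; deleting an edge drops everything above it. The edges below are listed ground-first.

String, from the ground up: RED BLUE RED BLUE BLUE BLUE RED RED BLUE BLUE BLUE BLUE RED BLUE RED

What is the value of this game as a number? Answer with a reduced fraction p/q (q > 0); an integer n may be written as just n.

1 of 15 · R · max L −∞ · min R 0 — -1
2 of 15 · RB · max L -1 · min R 0 — -1/2
3 of 15 · RBR · max L -1 · min R -1/2 — -3/4
4 of 15 · RBRB · max L -3/4 · min R -1/2 — -5/8
5 of 15 · RBRBB · max L -5/8 · min R -1/2 — -9/16
6 of 15 · RBRBBB · max L -9/16 · min R -1/2 — -17/32
7 of 15 · RBRBBBR · max L -9/16 · min R -17/32 — -35/64
8 of 15 · RBRBBBRR · max L -9/16 · min R -35/64 — -71/128
9 of 15 · RBRBBBRRB · max L -71/128 · min R -35/64 — -141/256
10 of 15 · RBRBBBRRBB · max L -141/256 · min R -35/64 — -281/512
11 of 15 · RBRBBBRRBBB · max L -281/512 · min R -35/64 — -561/1024
12 of 15 · RBRBBBRRBBBB · max L -561/1024 · min R -35/64 — -1121/2048
13 of 15 · RBRBBBRRBBBBR · max L -561/1024 · min R -1121/2048 — -2243/4096
14 of 15 · RBRBBBRRBBBBRB · max L -2243/4096 · min R -1121/2048 — -4485/8192
15 of 15 · RBRBBBRRBBBBRBR · max L -2243/4096 · min R -4485/8192 — -8971/16384

-8971/16384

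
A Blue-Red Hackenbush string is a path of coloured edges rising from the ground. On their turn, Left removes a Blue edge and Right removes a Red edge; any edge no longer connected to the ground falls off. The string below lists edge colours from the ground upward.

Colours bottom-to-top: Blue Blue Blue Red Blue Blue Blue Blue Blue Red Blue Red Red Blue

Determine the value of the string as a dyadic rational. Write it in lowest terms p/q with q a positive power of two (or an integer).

6099/2048

step 1: add Blue to get B; options L={ 0 } R={ none } so 1
step 2: add Blue to get BB; options L={ 0, 1 } R={ none } so 2
step 3: add Blue to get BBB; options L={ 0, 1, 2 } R={ none } so 3
step 4: add Red to get BBBR; options L={ 0, 1, 2 } R={ 3 } so 5/2
step 5: add Blue to get BBBRB; options L={ 0, 1, 2, 5/2 } R={ 3 } so 11/4
step 6: add Blue to get BBBRBB; options L={ 0, 1, 2, 5/2, 11/4 } R={ 3 } so 23/8
step 7: add Blue to get BBBRBBB; options L={ 0, 1, 2, 5/2, 11/4, 23/8 } R={ 3 } so 47/16
step 8: add Blue to get BBBRBBBB; options L={ 0, 1, 2, 5/2, 11/4, 23/8, 47/16 } R={ 3 } so 95/32
step 9: add Blue to get BBBRBBBBB; options L={ 0, 1, 2, 5/2, 11/4, 23/8, 47/16, 95/32 } R={ 3 } so 191/64
step 10: add Red to get BBBRBBBBBR; options L={ 0, 1, 2, 5/2, 11/4, 23/8, 47/16, 95/32 } R={ 191/64, 3 } so 381/128
step 11: add Blue to get BBBRBBBBBRB; options L={ 0, 1, 2, 5/2, 11/4, 23/8, 47/16, 95/32, 381/128 } R={ 191/64, 3 } so 763/256
step 12: add Red to get BBBRBBBBBRBR; options L={ 0, 1, 2, 5/2, 11/4, 23/8, 47/16, 95/32, 381/128 } R={ 763/256, 191/64, 3 } so 1525/512
step 13: add Red to get BBBRBBBBBRBRR; options L={ 0, 1, 2, 5/2, 11/4, 23/8, 47/16, 95/32, 381/128 } R={ 1525/512, 763/256, 191/64, 3 } so 3049/1024
step 14: add Blue to get BBBRBBBBBRBRRB; options L={ 0, 1, 2, 5/2, 11/4, 23/8, 47/16, 95/32, 381/128, 3049/1024 } R={ 1525/512, 763/256, 191/64, 3 } so 6099/2048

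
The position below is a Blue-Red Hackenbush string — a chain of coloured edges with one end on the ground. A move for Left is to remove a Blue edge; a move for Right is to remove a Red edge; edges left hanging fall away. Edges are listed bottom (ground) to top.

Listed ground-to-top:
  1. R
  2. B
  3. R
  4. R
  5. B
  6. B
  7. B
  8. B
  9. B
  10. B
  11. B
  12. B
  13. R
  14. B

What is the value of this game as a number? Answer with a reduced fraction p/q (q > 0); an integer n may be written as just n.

G_1 [R]  L=[·]  R=[0]  -> -1
G_2 [RB]  L=[-1]  R=[0]  -> -1/2
G_3 [RBR]  L=[-1]  R=[-1/2; 0]  -> -3/4
G_4 [RBRR]  L=[-1]  R=[-3/4; -1/2; 0]  -> -7/8
G_5 [RBRRB]  L=[-1; -7/8]  R=[-3/4; -1/2; 0]  -> -13/16
G_6 [RBRRBB]  L=[-1; -7/8; -13/16]  R=[-3/4; -1/2; 0]  -> -25/32
G_7 [RBRRBBB]  L=[-1; -7/8; -13/16; -25/32]  R=[-3/4; -1/2; 0]  -> -49/64
G_8 [RBRRBBBB]  L=[-1; -7/8; -13/16; -25/32; -49/64]  R=[-3/4; -1/2; 0]  -> -97/128
G_9 [RBRRBBBBB]  L=[-1; -7/8; -13/16; -25/32; -49/64; -97/128]  R=[-3/4; -1/2; 0]  -> -193/256
G_10 [RBRRBBBBBB]  L=[-1; -7/8; -13/16; -25/32; -49/64; -97/128; -193/256]  R=[-3/4; -1/2; 0]  -> -385/512
G_11 [RBRRBBBBBBB]  L=[-1; -7/8; -13/16; -25/32; -49/64; -97/128; -193/256; -385/512]  R=[-3/4; -1/2; 0]  -> -769/1024
G_12 [RBRRBBBBBBBB]  L=[-1; -7/8; -13/16; -25/32; -49/64; -97/128; -193/256; -385/512; -769/1024]  R=[-3/4; -1/2; 0]  -> -1537/2048
G_13 [RBRRBBBBBBBBR]  L=[-1; -7/8; -13/16; -25/32; -49/64; -97/128; -193/256; -385/512; -769/1024]  R=[-1537/2048; -3/4; -1/2; 0]  -> -3075/4096
G_14 [RBRRBBBBBBBBRB]  L=[-1; -7/8; -13/16; -25/32; -49/64; -97/128; -193/256; -385/512; -769/1024; -3075/4096]  R=[-1537/2048; -3/4; -1/2; 0]  -> -6149/8192

-6149/8192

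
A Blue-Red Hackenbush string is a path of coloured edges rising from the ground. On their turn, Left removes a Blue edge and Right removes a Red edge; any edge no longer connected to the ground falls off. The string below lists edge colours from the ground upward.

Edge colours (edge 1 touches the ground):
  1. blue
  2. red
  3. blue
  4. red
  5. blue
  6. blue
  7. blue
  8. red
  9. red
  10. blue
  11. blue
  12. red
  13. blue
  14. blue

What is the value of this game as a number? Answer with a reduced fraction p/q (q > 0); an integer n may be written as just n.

edge 1 of 14 (blue): { 0 | ∅ } => 1
edge 2 of 14 (red): { 0 | 1 } => 1/2
edge 3 of 14 (blue): { 0 1/2 | 1 } => 3/4
edge 4 of 14 (red): { 0 1/2 | 3/4 1 } => 5/8
edge 5 of 14 (blue): { 0 1/2 5/8 | 3/4 1 } => 11/16
edge 6 of 14 (blue): { 0 1/2 5/8 11/16 | 3/4 1 } => 23/32
edge 7 of 14 (blue): { 0 1/2 5/8 11/16 23/32 | 3/4 1 } => 47/64
edge 8 of 14 (red): { 0 1/2 5/8 11/16 23/32 | 47/64 3/4 1 } => 93/128
edge 9 of 14 (red): { 0 1/2 5/8 11/16 23/32 | 93/128 47/64 3/4 1 } => 185/256
edge 10 of 14 (blue): { 0 1/2 5/8 11/16 23/32 185/256 | 93/128 47/64 3/4 1 } => 371/512
edge 11 of 14 (blue): { 0 1/2 5/8 11/16 23/32 185/256 371/512 | 93/128 47/64 3/4 1 } => 743/1024
edge 12 of 14 (red): { 0 1/2 5/8 11/16 23/32 185/256 371/512 | 743/1024 93/128 47/64 3/4 1 } => 1485/2048
edge 13 of 14 (blue): { 0 1/2 5/8 11/16 23/32 185/256 371/512 1485/2048 | 743/1024 93/128 47/64 3/4 1 } => 2971/4096
edge 14 of 14 (blue): { 0 1/2 5/8 11/16 23/32 185/256 371/512 1485/2048 2971/4096 | 743/1024 93/128 47/64 3/4 1 } => 5943/8192

5943/8192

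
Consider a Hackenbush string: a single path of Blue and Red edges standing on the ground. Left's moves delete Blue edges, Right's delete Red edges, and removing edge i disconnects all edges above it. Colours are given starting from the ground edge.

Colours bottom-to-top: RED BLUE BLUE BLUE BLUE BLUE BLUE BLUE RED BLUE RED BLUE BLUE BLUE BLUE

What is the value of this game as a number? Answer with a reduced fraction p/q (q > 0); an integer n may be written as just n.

edge 1 of 15 (RED): {  | 0 } -> -1
edge 2 of 15 (BLUE): { -1 | 0 } -> -1/2
edge 3 of 15 (BLUE): { -1, -1/2 | 0 } -> -1/4
edge 4 of 15 (BLUE): { -1, -1/2, -1/4 | 0 } -> -1/8
edge 5 of 15 (BLUE): { -1, -1/2, -1/4, -1/8 | 0 } -> -1/16
edge 6 of 15 (BLUE): { -1, -1/2, -1/4, -1/8, -1/16 | 0 } -> -1/32
edge 7 of 15 (BLUE): { -1, -1/2, -1/4, -1/8, -1/16, -1/32 | 0 } -> -1/64
edge 8 of 15 (BLUE): { -1, -1/2, -1/4, -1/8, -1/16, -1/32, -1/64 | 0 } -> -1/128
edge 9 of 15 (RED): { -1, -1/2, -1/4, -1/8, -1/16, -1/32, -1/64 | -1/128, 0 } -> -3/256
edge 10 of 15 (BLUE): { -1, -1/2, -1/4, -1/8, -1/16, -1/32, -1/64, -3/256 | -1/128, 0 } -> -5/512
edge 11 of 15 (RED): { -1, -1/2, -1/4, -1/8, -1/16, -1/32, -1/64, -3/256 | -5/512, -1/128, 0 } -> -11/1024
edge 12 of 15 (BLUE): { -1, -1/2, -1/4, -1/8, -1/16, -1/32, -1/64, -3/256, -11/1024 | -5/512, -1/128, 0 } -> -21/2048
edge 13 of 15 (BLUE): { -1, -1/2, -1/4, -1/8, -1/16, -1/32, -1/64, -3/256, -11/1024, -21/2048 | -5/512, -1/128, 0 } -> -41/4096
edge 14 of 15 (BLUE): { -1, -1/2, -1/4, -1/8, -1/16, -1/32, -1/64, -3/256, -11/1024, -21/2048, -41/4096 | -5/512, -1/128, 0 } -> -81/8192
edge 15 of 15 (BLUE): { -1, -1/2, -1/4, -1/8, -1/16, -1/32, -1/64, -3/256, -11/1024, -21/2048, -41/4096, -81/8192 | -5/512, -1/128, 0 } -> -161/16384

-161/16384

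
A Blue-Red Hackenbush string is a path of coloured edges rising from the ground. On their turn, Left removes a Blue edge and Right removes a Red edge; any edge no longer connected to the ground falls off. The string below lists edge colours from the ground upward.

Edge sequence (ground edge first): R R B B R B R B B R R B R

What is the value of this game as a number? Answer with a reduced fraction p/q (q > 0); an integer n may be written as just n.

step 1: add R to get R; options L={ ∅ } R={ 0 } = -1
step 2: add R to get RR; options L={ ∅ } R={ -1; 0 } = -2
step 3: add B to get RRB; options L={ -2 } R={ -1; 0 } = -3/2
step 4: add B to get RRBB; options L={ -2; -3/2 } R={ -1; 0 } = -5/4
step 5: add R to get RRBBR; options L={ -2; -3/2 } R={ -5/4; -1; 0 } = -11/8
step 6: add B to get RRBBRB; options L={ -2; -3/2; -11/8 } R={ -5/4; -1; 0 } = -21/16
step 7: add R to get RRBBRBR; options L={ -2; -3/2; -11/8 } R={ -21/16; -5/4; -1; 0 } = -43/32
step 8: add B to get RRBBRBRB; options L={ -2; -3/2; -11/8; -43/32 } R={ -21/16; -5/4; -1; 0 } = -85/64
step 9: add B to get RRBBRBRBB; options L={ -2; -3/2; -11/8; -43/32; -85/64 } R={ -21/16; -5/4; -1; 0 } = -169/128
step 10: add R to get RRBBRBRBBR; options L={ -2; -3/2; -11/8; -43/32; -85/64 } R={ -169/128; -21/16; -5/4; -1; 0 } = -339/256
step 11: add R to get RRBBRBRBBRR; options L={ -2; -3/2; -11/8; -43/32; -85/64 } R={ -339/256; -169/128; -21/16; -5/4; -1; 0 } = -679/512
step 12: add B to get RRBBRBRBBRRB; options L={ -2; -3/2; -11/8; -43/32; -85/64; -679/512 } R={ -339/256; -169/128; -21/16; -5/4; -1; 0 } = -1357/1024
step 13: add R to get RRBBRBRBBRRBR; options L={ -2; -3/2; -11/8; -43/32; -85/64; -679/512 } R={ -1357/1024; -339/256; -169/128; -21/16; -5/4; -1; 0 } = -2715/2048

-2715/2048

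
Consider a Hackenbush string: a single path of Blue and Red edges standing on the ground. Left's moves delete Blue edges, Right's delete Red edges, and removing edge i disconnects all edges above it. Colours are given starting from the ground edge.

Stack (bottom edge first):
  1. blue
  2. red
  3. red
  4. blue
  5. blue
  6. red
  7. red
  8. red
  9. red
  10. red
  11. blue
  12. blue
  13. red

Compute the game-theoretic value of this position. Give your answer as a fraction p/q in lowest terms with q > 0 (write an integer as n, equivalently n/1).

1549/4096

Build value(s[:k]) for k = 1..13, string s = blue red red blue blue red red red red red blue blue red.
b: Left { 0 }, Right { · } => simplest 1
br: Left { 0 }, Right { 1 } => simplest 1/2
brr: Left { 0 }, Right { 1/2,1 } => simplest 1/4
brrb: Left { 0,1/4 }, Right { 1/2,1 } => simplest 3/8
brrbb: Left { 0,1/4,3/8 }, Right { 1/2,1 } => simplest 7/16
brrbbr: Left { 0,1/4,3/8 }, Right { 7/16,1/2,1 } => simplest 13/32
brrbbrr: Left { 0,1/4,3/8 }, Right { 13/32,7/16,1/2,1 } => simplest 25/64
brrbbrrr: Left { 0,1/4,3/8 }, Right { 25/64,13/32,7/16,1/2,1 } => simplest 49/128
brrbbrrrr: Left { 0,1/4,3/8 }, Right { 49/128,25/64,13/32,7/16,1/2,1 } => simplest 97/256
brrbbrrrrr: Left { 0,1/4,3/8 }, Right { 97/256,49/128,25/64,13/32,7/16,1/2,1 } => simplest 193/512
brrbbrrrrrb: Left { 0,1/4,3/8,193/512 }, Right { 97/256,49/128,25/64,13/32,7/16,1/2,1 } => simplest 387/1024
brrbbrrrrrbb: Left { 0,1/4,3/8,193/512,387/1024 }, Right { 97/256,49/128,25/64,13/32,7/16,1/2,1 } => simplest 775/2048
brrbbrrrrrbbr: Left { 0,1/4,3/8,193/512,387/1024 }, Right { 775/2048,97/256,49/128,25/64,13/32,7/16,1/2,1 } => simplest 1549/4096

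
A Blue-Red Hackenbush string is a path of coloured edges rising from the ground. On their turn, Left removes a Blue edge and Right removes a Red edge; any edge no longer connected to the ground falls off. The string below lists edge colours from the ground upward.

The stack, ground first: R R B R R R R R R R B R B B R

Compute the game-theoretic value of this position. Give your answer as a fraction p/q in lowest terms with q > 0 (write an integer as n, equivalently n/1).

step 1: add R to get R; options L={ — } R={ 0 } so -1
step 2: add R to get RR; options L={ — } R={ -1 0 } so -2
step 3: add B to get RRB; options L={ -2 } R={ -1 0 } so -3/2
step 4: add R to get RRBR; options L={ -2 } R={ -3/2 -1 0 } so -7/4
step 5: add R to get RRBRR; options L={ -2 } R={ -7/4 -3/2 -1 0 } so -15/8
step 6: add R to get RRBRRR; options L={ -2 } R={ -15/8 -7/4 -3/2 -1 0 } so -31/16
step 7: add R to get RRBRRRR; options L={ -2 } R={ -31/16 -15/8 -7/4 -3/2 -1 0 } so -63/32
step 8: add R to get RRBRRRRR; options L={ -2 } R={ -63/32 -31/16 -15/8 -7/4 -3/2 -1 0 } so -127/64
step 9: add R to get RRBRRRRRR; options L={ -2 } R={ -127/64 -63/32 -31/16 -15/8 -7/4 -3/2 -1 0 } so -255/128
step 10: add R to get RRBRRRRRRR; options L={ -2 } R={ -255/128 -127/64 -63/32 -31/16 -15/8 -7/4 -3/2 -1 0 } so -511/256
step 11: add B to get RRBRRRRRRRB; options L={ -2 -511/256 } R={ -255/128 -127/64 -63/32 -31/16 -15/8 -7/4 -3/2 -1 0 } so -1021/512
step 12: add R to get RRBRRRRRRRBR; options L={ -2 -511/256 } R={ -1021/512 -255/128 -127/64 -63/32 -31/16 -15/8 -7/4 -3/2 -1 0 } so -2043/1024
step 13: add B to get RRBRRRRRRRBRB; options L={ -2 -511/256 -2043/1024 } R={ -1021/512 -255/128 -127/64 -63/32 -31/16 -15/8 -7/4 -3/2 -1 0 } so -4085/2048
step 14: add B to get RRBRRRRRRRBRBB; options L={ -2 -511/256 -2043/1024 -4085/2048 } R={ -1021/512 -255/128 -127/64 -63/32 -31/16 -15/8 -7/4 -3/2 -1 0 } so -8169/4096
step 15: add R to get RRBRRRRRRRBRBBR; options L={ -2 -511/256 -2043/1024 -4085/2048 } R={ -8169/4096 -1021/512 -255/128 -127/64 -63/32 -31/16 -15/8 -7/4 -3/2 -1 0 } so -16339/8192

-16339/8192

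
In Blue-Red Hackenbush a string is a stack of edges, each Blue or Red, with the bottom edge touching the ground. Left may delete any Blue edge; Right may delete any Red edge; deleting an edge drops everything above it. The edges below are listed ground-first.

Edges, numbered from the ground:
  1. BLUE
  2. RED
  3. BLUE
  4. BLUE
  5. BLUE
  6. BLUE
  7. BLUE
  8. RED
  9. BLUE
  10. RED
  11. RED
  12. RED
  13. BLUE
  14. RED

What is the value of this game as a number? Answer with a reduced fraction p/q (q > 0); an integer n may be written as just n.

B: Left { 0 }, Right { ∅ } so simplest 1
BR: Left { 0 }, Right { 1 } so simplest 1/2
BRB: Left { 0,1/2 }, Right { 1 } so simplest 3/4
BRBB: Left { 0,1/2,3/4 }, Right { 1 } so simplest 7/8
BRBBB: Left { 0,1/2,3/4,7/8 }, Right { 1 } so simplest 15/16
BRBBBB: Left { 0,1/2,3/4,7/8,15/16 }, Right { 1 } so simplest 31/32
BRBBBBB: Left { 0,1/2,3/4,7/8,15/16,31/32 }, Right { 1 } so simplest 63/64
BRBBBBBR: Left { 0,1/2,3/4,7/8,15/16,31/32 }, Right { 63/64,1 } so simplest 125/128
BRBBBBBRB: Left { 0,1/2,3/4,7/8,15/16,31/32,125/128 }, Right { 63/64,1 } so simplest 251/256
BRBBBBBRBR: Left { 0,1/2,3/4,7/8,15/16,31/32,125/128 }, Right { 251/256,63/64,1 } so simplest 501/512
BRBBBBBRBRR: Left { 0,1/2,3/4,7/8,15/16,31/32,125/128 }, Right { 501/512,251/256,63/64,1 } so simplest 1001/1024
BRBBBBBRBRRR: Left { 0,1/2,3/4,7/8,15/16,31/32,125/128 }, Right { 1001/1024,501/512,251/256,63/64,1 } so simplest 2001/2048
BRBBBBBRBRRRB: Left { 0,1/2,3/4,7/8,15/16,31/32,125/128,2001/2048 }, Right { 1001/1024,501/512,251/256,63/64,1 } so simplest 4003/4096
BRBBBBBRBRRRBR: Left { 0,1/2,3/4,7/8,15/16,31/32,125/128,2001/2048 }, Right { 4003/4096,1001/1024,501/512,251/256,63/64,1 } so simplest 8005/8192

8005/8192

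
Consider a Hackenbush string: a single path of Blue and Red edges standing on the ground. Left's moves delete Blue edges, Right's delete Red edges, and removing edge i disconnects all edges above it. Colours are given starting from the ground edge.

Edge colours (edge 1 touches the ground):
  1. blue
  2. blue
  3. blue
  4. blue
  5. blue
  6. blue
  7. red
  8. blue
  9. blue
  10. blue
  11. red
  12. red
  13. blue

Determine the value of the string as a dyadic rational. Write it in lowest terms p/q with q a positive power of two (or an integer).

G(b) = { 0 |  } → 1
G(bb) = { 0; 1 |  } → 2
G(bbb) = { 0; 1; 2 |  } → 3
G(bbbb) = { 0; 1; 2; 3 |  } → 4
G(bbbbb) = { 0; 1; 2; 3; 4 |  } → 5
G(bbbbbb) = { 0; 1; 2; 3; 4; 5 |  } → 6
G(bbbbbbr) = { 0; 1; 2; 3; 4; 5 | 6 } → 11/2
G(bbbbbbrb) = { 0; 1; 2; 3; 4; 5; 11/2 | 6 } → 23/4
G(bbbbbbrbb) = { 0; 1; 2; 3; 4; 5; 11/2; 23/4 | 6 } → 47/8
G(bbbbbbrbbb) = { 0; 1; 2; 3; 4; 5; 11/2; 23/4; 47/8 | 6 } → 95/16
G(bbbbbbrbbbr) = { 0; 1; 2; 3; 4; 5; 11/2; 23/4; 47/8 | 95/16; 6 } → 189/32
G(bbbbbbrbbbrr) = { 0; 1; 2; 3; 4; 5; 11/2; 23/4; 47/8 | 189/32; 95/16; 6 } → 377/64
G(bbbbbbrbbbrrb) = { 0; 1; 2; 3; 4; 5; 11/2; 23/4; 47/8; 377/64 | 189/32; 95/16; 6 } → 755/128

755/128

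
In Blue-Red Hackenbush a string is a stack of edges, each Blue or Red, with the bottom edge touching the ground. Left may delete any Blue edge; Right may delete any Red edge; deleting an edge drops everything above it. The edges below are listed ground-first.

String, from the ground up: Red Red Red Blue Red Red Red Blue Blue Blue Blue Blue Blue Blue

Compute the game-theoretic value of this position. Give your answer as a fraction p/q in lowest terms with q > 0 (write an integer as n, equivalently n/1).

-5889/2048

Recurse on prefixes of the 14-edge string Red Red Red Blue Red Red Red Blue Blue Blue Blue Blue Blue Blue:
R: Left {  }, Right { 0 } -> simplest -1
RR: Left {  }, Right { -1 0 } -> simplest -2
RRR: Left {  }, Right { -2 -1 0 } -> simplest -3
RRRB: Left { -3 }, Right { -2 -1 0 } -> simplest -5/2
RRRBR: Left { -3 }, Right { -5/2 -2 -1 0 } -> simplest -11/4
RRRBRR: Left { -3 }, Right { -11/4 -5/2 -2 -1 0 } -> simplest -23/8
RRRBRRR: Left { -3 }, Right { -23/8 -11/4 -5/2 -2 -1 0 } -> simplest -47/16
RRRBRRRB: Left { -3 -47/16 }, Right { -23/8 -11/4 -5/2 -2 -1 0 } -> simplest -93/32
RRRBRRRBB: Left { -3 -47/16 -93/32 }, Right { -23/8 -11/4 -5/2 -2 -1 0 } -> simplest -185/64
RRRBRRRBBB: Left { -3 -47/16 -93/32 -185/64 }, Right { -23/8 -11/4 -5/2 -2 -1 0 } -> simplest -369/128
RRRBRRRBBBB: Left { -3 -47/16 -93/32 -185/64 -369/128 }, Right { -23/8 -11/4 -5/2 -2 -1 0 } -> simplest -737/256
RRRBRRRBBBBB: Left { -3 -47/16 -93/32 -185/64 -369/128 -737/256 }, Right { -23/8 -11/4 -5/2 -2 -1 0 } -> simplest -1473/512
RRRBRRRBBBBBB: Left { -3 -47/16 -93/32 -185/64 -369/128 -737/256 -1473/512 }, Right { -23/8 -11/4 -5/2 -2 -1 0 } -> simplest -2945/1024
RRRBRRRBBBBBBB: Left { -3 -47/16 -93/32 -185/64 -369/128 -737/256 -1473/512 -2945/1024 }, Right { -23/8 -11/4 -5/2 -2 -1 0 } -> simplest -5889/2048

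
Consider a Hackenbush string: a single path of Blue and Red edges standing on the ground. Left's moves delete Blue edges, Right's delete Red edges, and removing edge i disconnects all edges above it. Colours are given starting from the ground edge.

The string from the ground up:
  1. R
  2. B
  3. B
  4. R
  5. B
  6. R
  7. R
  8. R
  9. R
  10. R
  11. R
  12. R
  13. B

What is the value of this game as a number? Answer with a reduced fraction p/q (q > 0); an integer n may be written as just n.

-1533/4096

v_1 [R]  L=[∅]  R=[0]  gives -1
v_2 [RB]  L=[-1]  R=[0]  gives -1/2
v_3 [RBB]  L=[-1,-1/2]  R=[0]  gives -1/4
v_4 [RBBR]  L=[-1,-1/2]  R=[-1/4,0]  gives -3/8
v_5 [RBBRB]  L=[-1,-1/2,-3/8]  R=[-1/4,0]  gives -5/16
v_6 [RBBRBR]  L=[-1,-1/2,-3/8]  R=[-5/16,-1/4,0]  gives -11/32
v_7 [RBBRBRR]  L=[-1,-1/2,-3/8]  R=[-11/32,-5/16,-1/4,0]  gives -23/64
v_8 [RBBRBRRR]  L=[-1,-1/2,-3/8]  R=[-23/64,-11/32,-5/16,-1/4,0]  gives -47/128
v_9 [RBBRBRRRR]  L=[-1,-1/2,-3/8]  R=[-47/128,-23/64,-11/32,-5/16,-1/4,0]  gives -95/256
v_10 [RBBRBRRRRR]  L=[-1,-1/2,-3/8]  R=[-95/256,-47/128,-23/64,-11/32,-5/16,-1/4,0]  gives -191/512
v_11 [RBBRBRRRRRR]  L=[-1,-1/2,-3/8]  R=[-191/512,-95/256,-47/128,-23/64,-11/32,-5/16,-1/4,0]  gives -383/1024
v_12 [RBBRBRRRRRRR]  L=[-1,-1/2,-3/8]  R=[-383/1024,-191/512,-95/256,-47/128,-23/64,-11/32,-5/16,-1/4,0]  gives -767/2048
v_13 [RBBRBRRRRRRRB]  L=[-1,-1/2,-3/8,-767/2048]  R=[-383/1024,-191/512,-95/256,-47/128,-23/64,-11/32,-5/16,-1/4,0]  gives -1533/4096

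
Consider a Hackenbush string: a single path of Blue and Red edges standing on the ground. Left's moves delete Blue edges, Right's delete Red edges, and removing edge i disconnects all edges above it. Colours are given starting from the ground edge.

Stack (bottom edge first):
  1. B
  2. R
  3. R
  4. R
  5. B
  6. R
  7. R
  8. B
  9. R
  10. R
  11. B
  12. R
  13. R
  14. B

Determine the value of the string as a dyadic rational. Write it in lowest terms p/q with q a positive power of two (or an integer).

B: Left { 0 }, Right { — } -> simplest 1
BR: Left { 0 }, Right { 1 } -> simplest 1/2
BRR: Left { 0 }, Right { 1/2, 1 } -> simplest 1/4
BRRR: Left { 0 }, Right { 1/4, 1/2, 1 } -> simplest 1/8
BRRRB: Left { 0, 1/8 }, Right { 1/4, 1/2, 1 } -> simplest 3/16
BRRRBR: Left { 0, 1/8 }, Right { 3/16, 1/4, 1/2, 1 } -> simplest 5/32
BRRRBRR: Left { 0, 1/8 }, Right { 5/32, 3/16, 1/4, 1/2, 1 } -> simplest 9/64
BRRRBRRB: Left { 0, 1/8, 9/64 }, Right { 5/32, 3/16, 1/4, 1/2, 1 } -> simplest 19/128
BRRRBRRBR: Left { 0, 1/8, 9/64 }, Right { 19/128, 5/32, 3/16, 1/4, 1/2, 1 } -> simplest 37/256
BRRRBRRBRR: Left { 0, 1/8, 9/64 }, Right { 37/256, 19/128, 5/32, 3/16, 1/4, 1/2, 1 } -> simplest 73/512
BRRRBRRBRRB: Left { 0, 1/8, 9/64, 73/512 }, Right { 37/256, 19/128, 5/32, 3/16, 1/4, 1/2, 1 } -> simplest 147/1024
BRRRBRRBRRBR: Left { 0, 1/8, 9/64, 73/512 }, Right { 147/1024, 37/256, 19/128, 5/32, 3/16, 1/4, 1/2, 1 } -> simplest 293/2048
BRRRBRRBRRBRR: Left { 0, 1/8, 9/64, 73/512 }, Right { 293/2048, 147/1024, 37/256, 19/128, 5/32, 3/16, 1/4, 1/2, 1 } -> simplest 585/4096
BRRRBRRBRRBRRB: Left { 0, 1/8, 9/64, 73/512, 585/4096 }, Right { 293/2048, 147/1024, 37/256, 19/128, 5/32, 3/16, 1/4, 1/2, 1 } -> simplest 1171/8192

1171/8192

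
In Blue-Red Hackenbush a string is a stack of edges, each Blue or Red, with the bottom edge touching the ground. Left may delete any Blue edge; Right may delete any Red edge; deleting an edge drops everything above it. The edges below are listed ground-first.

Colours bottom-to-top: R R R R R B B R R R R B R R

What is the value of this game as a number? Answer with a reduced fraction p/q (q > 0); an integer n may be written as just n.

-2295/512

Build value(s[:k]) for k = 1..14, string s = R R R R R B B R R R R B R R.
step 1: add R to get R; options L={ ∅ } R={ 0 } so -1
step 2: add R to get RR; options L={ ∅ } R={ -1; 0 } so -2
step 3: add R to get RRR; options L={ ∅ } R={ -2; -1; 0 } so -3
step 4: add R to get RRRR; options L={ ∅ } R={ -3; -2; -1; 0 } so -4
step 5: add R to get RRRRR; options L={ ∅ } R={ -4; -3; -2; -1; 0 } so -5
step 6: add B to get RRRRRB; options L={ -5 } R={ -4; -3; -2; -1; 0 } so -9/2
step 7: add B to get RRRRRBB; options L={ -5; -9/2 } R={ -4; -3; -2; -1; 0 } so -17/4
step 8: add R to get RRRRRBBR; options L={ -5; -9/2 } R={ -17/4; -4; -3; -2; -1; 0 } so -35/8
step 9: add R to get RRRRRBBRR; options L={ -5; -9/2 } R={ -35/8; -17/4; -4; -3; -2; -1; 0 } so -71/16
step 10: add R to get RRRRRBBRRR; options L={ -5; -9/2 } R={ -71/16; -35/8; -17/4; -4; -3; -2; -1; 0 } so -143/32
step 11: add R to get RRRRRBBRRRR; options L={ -5; -9/2 } R={ -143/32; -71/16; -35/8; -17/4; -4; -3; -2; -1; 0 } so -287/64
step 12: add B to get RRRRRBBRRRRB; options L={ -5; -9/2; -287/64 } R={ -143/32; -71/16; -35/8; -17/4; -4; -3; -2; -1; 0 } so -573/128
step 13: add R to get RRRRRBBRRRRBR; options L={ -5; -9/2; -287/64 } R={ -573/128; -143/32; -71/16; -35/8; -17/4; -4; -3; -2; -1; 0 } so -1147/256
step 14: add R to get RRRRRBBRRRRBRR; options L={ -5; -9/2; -287/64 } R={ -1147/256; -573/128; -143/32; -71/16; -35/8; -17/4; -4; -3; -2; -1; 0 } so -2295/512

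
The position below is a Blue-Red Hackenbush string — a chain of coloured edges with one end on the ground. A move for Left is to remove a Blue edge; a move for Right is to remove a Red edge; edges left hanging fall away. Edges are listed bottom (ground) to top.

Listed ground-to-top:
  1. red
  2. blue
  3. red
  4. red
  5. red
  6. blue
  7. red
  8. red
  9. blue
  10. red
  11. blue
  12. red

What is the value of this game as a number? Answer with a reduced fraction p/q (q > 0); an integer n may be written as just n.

r: Left {  }, Right { 0 } ⇒ simplest -1
rb: Left { -1 }, Right { 0 } ⇒ simplest -1/2
rbr: Left { -1 }, Right { -1/2, 0 } ⇒ simplest -3/4
rbrr: Left { -1 }, Right { -3/4, -1/2, 0 } ⇒ simplest -7/8
rbrrr: Left { -1 }, Right { -7/8, -3/4, -1/2, 0 } ⇒ simplest -15/16
rbrrrb: Left { -1, -15/16 }, Right { -7/8, -3/4, -1/2, 0 } ⇒ simplest -29/32
rbrrrbr: Left { -1, -15/16 }, Right { -29/32, -7/8, -3/4, -1/2, 0 } ⇒ simplest -59/64
rbrrrbrr: Left { -1, -15/16 }, Right { -59/64, -29/32, -7/8, -3/4, -1/2, 0 } ⇒ simplest -119/128
rbrrrbrrb: Left { -1, -15/16, -119/128 }, Right { -59/64, -29/32, -7/8, -3/4, -1/2, 0 } ⇒ simplest -237/256
rbrrrbrrbr: Left { -1, -15/16, -119/128 }, Right { -237/256, -59/64, -29/32, -7/8, -3/4, -1/2, 0 } ⇒ simplest -475/512
rbrrrbrrbrb: Left { -1, -15/16, -119/128, -475/512 }, Right { -237/256, -59/64, -29/32, -7/8, -3/4, -1/2, 0 } ⇒ simplest -949/1024
rbrrrbrrbrbr: Left { -1, -15/16, -119/128, -475/512 }, Right { -949/1024, -237/256, -59/64, -29/32, -7/8, -3/4, -1/2, 0 } ⇒ simplest -1899/2048

-1899/2048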